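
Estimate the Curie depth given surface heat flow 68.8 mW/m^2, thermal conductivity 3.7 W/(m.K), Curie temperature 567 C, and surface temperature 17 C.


T_Curie - T_surf = 567 - 17 = 550 C
Convert q to W/m^2: 68.8 mW/m^2 = 0.0688 W/m^2
d = 550 * 3.7 / 0.0688 = 29578.49 m

29578.49


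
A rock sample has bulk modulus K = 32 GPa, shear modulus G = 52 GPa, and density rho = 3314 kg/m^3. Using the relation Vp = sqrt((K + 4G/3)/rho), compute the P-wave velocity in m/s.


First compute the effective modulus:
K + 4G/3 = 32e9 + 4*52e9/3 = 101333333333.33 Pa
Then divide by density:
101333333333.33 / 3314 = 30577348.622 Pa/(kg/m^3)
Take the square root:
Vp = sqrt(30577348.622) = 5529.68 m/s

5529.68


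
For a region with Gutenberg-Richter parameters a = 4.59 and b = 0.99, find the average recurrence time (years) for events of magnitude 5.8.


log10(N) = 4.59 - 0.99*5.8 = -1.152
N = 10^-1.152 = 0.070469
T = 1/N = 1/0.070469 = 14.1906 years

14.1906


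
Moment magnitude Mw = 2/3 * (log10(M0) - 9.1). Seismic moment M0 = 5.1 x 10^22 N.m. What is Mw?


log10(M0) = log10(5.1 x 10^22) = 22.7076
Mw = 2/3 * (22.7076 - 9.1)
= 2/3 * 13.6076
= 9.07

9.07


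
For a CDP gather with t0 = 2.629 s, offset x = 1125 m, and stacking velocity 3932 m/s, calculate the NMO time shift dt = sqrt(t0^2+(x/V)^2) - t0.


x/Vnmo = 1125/3932 = 0.286114
(x/Vnmo)^2 = 0.081861
t0^2 = 6.911641
sqrt(6.911641 + 0.081861) = 2.644523
dt = 2.644523 - 2.629 = 0.015523

0.015523


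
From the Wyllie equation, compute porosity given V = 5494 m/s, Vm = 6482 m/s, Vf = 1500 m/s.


1/V - 1/Vm = 1/5494 - 1/6482 = 2.774e-05
1/Vf - 1/Vm = 1/1500 - 1/6482 = 0.00051239
phi = 2.774e-05 / 0.00051239 = 0.0541

0.0541


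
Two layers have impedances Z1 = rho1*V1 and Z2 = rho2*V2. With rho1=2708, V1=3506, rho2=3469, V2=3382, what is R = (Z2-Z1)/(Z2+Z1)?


Z1 = 2708 * 3506 = 9494248
Z2 = 3469 * 3382 = 11732158
R = (11732158 - 9494248) / (11732158 + 9494248) = 2237910 / 21226406 = 0.1054

0.1054


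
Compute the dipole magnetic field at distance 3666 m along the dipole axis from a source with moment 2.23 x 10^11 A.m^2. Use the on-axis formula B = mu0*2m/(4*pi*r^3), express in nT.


m = 2.23 x 10^11 = 223000000000 A.m^2
2m = 446000000000 A.m^2
r^3 = 3666^3 = 49269412296
B = (4pi*10^-7) * 446000000000 / (4*pi * 49269412296) * 1e9
= 560460.1294 / 619137694863.2 * 1e9
= 905.227 nT

905.227


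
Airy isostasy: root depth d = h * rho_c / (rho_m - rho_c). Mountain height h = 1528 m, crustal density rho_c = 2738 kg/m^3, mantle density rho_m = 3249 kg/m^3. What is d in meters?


rho_m - rho_c = 3249 - 2738 = 511
d = 1528 * 2738 / 511
= 4183664 / 511
= 8187.21 m

8187.21


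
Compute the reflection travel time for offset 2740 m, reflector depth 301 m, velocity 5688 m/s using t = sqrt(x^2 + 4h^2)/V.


x^2 + 4h^2 = 2740^2 + 4*301^2 = 7507600 + 362404 = 7870004
sqrt(7870004) = 2805.3527
t = 2805.3527 / 5688 = 0.4932 s

0.4932


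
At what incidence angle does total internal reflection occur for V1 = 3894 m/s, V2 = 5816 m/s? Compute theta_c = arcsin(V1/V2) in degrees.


V1/V2 = 3894/5816 = 0.669532
theta_c = arcsin(0.669532) = 42.031 degrees

42.031


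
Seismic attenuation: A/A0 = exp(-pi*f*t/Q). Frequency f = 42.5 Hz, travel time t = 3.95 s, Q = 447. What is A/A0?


pi*f*t/Q = pi*42.5*3.95/447 = 1.179854
A/A0 = exp(-1.179854) = 0.307324

0.307324


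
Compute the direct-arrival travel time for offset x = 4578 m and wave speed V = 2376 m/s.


t = x / V
= 4578 / 2376
= 1.9268 s

1.9268


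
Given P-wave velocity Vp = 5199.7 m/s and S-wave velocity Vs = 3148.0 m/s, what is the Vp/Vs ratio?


Vp/Vs = 5199.7 / 3148.0
= 1.6517

1.6517


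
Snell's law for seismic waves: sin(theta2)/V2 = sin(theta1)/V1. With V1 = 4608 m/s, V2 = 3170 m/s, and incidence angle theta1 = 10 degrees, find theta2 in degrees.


sin(theta1) = sin(10 deg) = 0.173648
sin(theta2) = V2/V1 * sin(theta1) = 3170/4608 * 0.173648 = 0.119458
theta2 = arcsin(0.119458) = 6.8609 degrees

6.8609


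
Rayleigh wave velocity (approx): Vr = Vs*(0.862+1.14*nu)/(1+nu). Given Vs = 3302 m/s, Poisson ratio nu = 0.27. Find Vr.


Numerator factor = 0.862 + 1.14*0.27 = 1.1698
Denominator = 1 + 0.27 = 1.27
Vr = 3302 * 1.1698 / 1.27 = 3041.48 m/s

3041.48


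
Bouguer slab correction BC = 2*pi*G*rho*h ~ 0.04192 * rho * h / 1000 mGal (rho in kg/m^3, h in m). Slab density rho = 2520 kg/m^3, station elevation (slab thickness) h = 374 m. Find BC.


BC = 0.04192 * rho * h / 1000
= 0.04192 * 2520 * 374 / 1000
= 39.5088 mGal

39.5088


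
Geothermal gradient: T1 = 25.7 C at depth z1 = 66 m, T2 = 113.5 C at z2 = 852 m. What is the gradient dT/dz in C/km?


dT = 113.5 - 25.7 = 87.8 C
dz = 852 - 66 = 786 m
gradient = dT/dz * 1000 = 87.8/786 * 1000 = 111.7048 C/km

111.7048


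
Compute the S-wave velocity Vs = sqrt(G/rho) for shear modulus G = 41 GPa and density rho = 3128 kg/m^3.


Convert G to Pa: G = 41e9 Pa
Compute G/rho = 41e9 / 3128 = 13107416.8798
Vs = sqrt(13107416.8798) = 3620.42 m/s

3620.42


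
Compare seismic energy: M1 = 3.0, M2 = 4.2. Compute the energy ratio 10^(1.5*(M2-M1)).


M2 - M1 = 4.2 - 3.0 = 1.2
1.5 * 1.2 = 1.8
ratio = 10^1.8 = 63.1

63.1


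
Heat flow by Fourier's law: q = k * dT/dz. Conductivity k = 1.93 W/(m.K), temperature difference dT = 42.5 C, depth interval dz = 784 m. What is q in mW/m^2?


q = k * dT / dz * 1000
= 1.93 * 42.5 / 784 * 1000
= 0.104624 * 1000
= 104.6237 mW/m^2

104.6237


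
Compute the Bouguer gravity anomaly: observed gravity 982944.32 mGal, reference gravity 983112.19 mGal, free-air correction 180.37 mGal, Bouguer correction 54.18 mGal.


BA = g_obs - g_ref + FAC - BC
= 982944.32 - 983112.19 + 180.37 - 54.18
= -41.68 mGal

-41.68


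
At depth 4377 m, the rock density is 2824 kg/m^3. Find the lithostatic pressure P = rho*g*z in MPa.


P = rho * g * z / 1e6
= 2824 * 9.81 * 4377 / 1e6
= 121257956.88 / 1e6
= 121.258 MPa

121.258


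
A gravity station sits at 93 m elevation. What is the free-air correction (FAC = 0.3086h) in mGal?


FAC = 0.3086 * h
= 0.3086 * 93
= 28.6998 mGal

28.6998


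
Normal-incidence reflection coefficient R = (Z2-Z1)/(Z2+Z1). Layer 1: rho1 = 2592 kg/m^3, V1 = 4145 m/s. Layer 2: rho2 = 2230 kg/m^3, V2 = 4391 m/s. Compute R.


Z1 = 2592 * 4145 = 10743840
Z2 = 2230 * 4391 = 9791930
R = (9791930 - 10743840) / (9791930 + 10743840) = -951910 / 20535770 = -0.0464

-0.0464


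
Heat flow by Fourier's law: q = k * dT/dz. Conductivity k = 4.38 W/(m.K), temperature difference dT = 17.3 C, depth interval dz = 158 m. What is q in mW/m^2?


q = k * dT / dz * 1000
= 4.38 * 17.3 / 158 * 1000
= 0.479582 * 1000
= 479.5823 mW/m^2

479.5823


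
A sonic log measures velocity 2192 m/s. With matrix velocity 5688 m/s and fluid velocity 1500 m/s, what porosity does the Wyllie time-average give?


1/V - 1/Vm = 1/2192 - 1/5688 = 0.0002804
1/Vf - 1/Vm = 1/1500 - 1/5688 = 0.00049086
phi = 0.0002804 / 0.00049086 = 0.5712

0.5712


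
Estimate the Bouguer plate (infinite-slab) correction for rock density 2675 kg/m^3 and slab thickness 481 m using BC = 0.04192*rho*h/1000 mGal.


BC = 0.04192 * rho * h / 1000
= 0.04192 * 2675 * 481 / 1000
= 53.9374 mGal

53.9374


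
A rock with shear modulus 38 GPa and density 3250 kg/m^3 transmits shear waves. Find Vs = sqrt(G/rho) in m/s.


Convert G to Pa: G = 38e9 Pa
Compute G/rho = 38e9 / 3250 = 11692307.6923
Vs = sqrt(11692307.6923) = 3419.4 m/s

3419.4


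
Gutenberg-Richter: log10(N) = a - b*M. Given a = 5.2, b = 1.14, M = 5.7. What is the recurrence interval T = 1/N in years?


log10(N) = 5.2 - 1.14*5.7 = -1.298
N = 10^-1.298 = 0.05035
T = 1/N = 1/0.05035 = 19.8609 years

19.8609


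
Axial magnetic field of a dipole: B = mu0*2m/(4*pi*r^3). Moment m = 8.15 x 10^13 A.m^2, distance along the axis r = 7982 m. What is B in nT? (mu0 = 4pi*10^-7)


m = 8.15 x 10^13 = 81500000000000 A.m^2
2m = 163000000000000 A.m^2
r^3 = 7982^3 = 508551770168
B = (4pi*10^-7) * 163000000000000 / (4*pi * 508551770168) * 1e9
= 204831841.014055 / 6390650020519.5 * 1e9
= 32051.8007 nT

32051.8007


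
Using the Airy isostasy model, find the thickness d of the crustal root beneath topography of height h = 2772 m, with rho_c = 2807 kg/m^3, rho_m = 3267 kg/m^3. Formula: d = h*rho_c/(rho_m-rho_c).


rho_m - rho_c = 3267 - 2807 = 460
d = 2772 * 2807 / 460
= 7781004 / 460
= 16915.23 m

16915.23


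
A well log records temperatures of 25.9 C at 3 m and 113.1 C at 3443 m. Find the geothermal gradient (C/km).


dT = 113.1 - 25.9 = 87.2 C
dz = 3443 - 3 = 3440 m
gradient = dT/dz * 1000 = 87.2/3440 * 1000 = 25.3488 C/km

25.3488


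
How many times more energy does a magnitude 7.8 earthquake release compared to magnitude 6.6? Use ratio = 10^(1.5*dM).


M2 - M1 = 7.8 - 6.6 = 1.2
1.5 * 1.2 = 1.8
ratio = 10^1.8 = 63.1

63.1


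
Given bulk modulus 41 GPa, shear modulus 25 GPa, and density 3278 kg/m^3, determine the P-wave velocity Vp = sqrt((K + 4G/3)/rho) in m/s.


First compute the effective modulus:
K + 4G/3 = 41e9 + 4*25e9/3 = 74333333333.33 Pa
Then divide by density:
74333333333.33 / 3278 = 22676428.7167 Pa/(kg/m^3)
Take the square root:
Vp = sqrt(22676428.7167) = 4761.98 m/s

4761.98


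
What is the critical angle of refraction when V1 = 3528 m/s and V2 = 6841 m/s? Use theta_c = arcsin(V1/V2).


V1/V2 = 3528/6841 = 0.515714
theta_c = arcsin(0.515714) = 31.0452 degrees

31.0452


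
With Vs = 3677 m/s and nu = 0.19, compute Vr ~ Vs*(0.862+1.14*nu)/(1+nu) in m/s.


Numerator factor = 0.862 + 1.14*0.19 = 1.0786
Denominator = 1 + 0.19 = 1.19
Vr = 3677 * 1.0786 / 1.19 = 3332.78 m/s

3332.78


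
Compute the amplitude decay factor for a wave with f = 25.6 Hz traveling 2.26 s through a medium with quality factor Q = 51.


pi*f*t/Q = pi*25.6*2.26/51 = 3.563921
A/A0 = exp(-3.563921) = 0.028328

0.028328


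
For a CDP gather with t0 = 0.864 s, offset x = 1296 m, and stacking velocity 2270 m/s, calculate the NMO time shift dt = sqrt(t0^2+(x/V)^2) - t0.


x/Vnmo = 1296/2270 = 0.570925
(x/Vnmo)^2 = 0.325955
t0^2 = 0.746496
sqrt(0.746496 + 0.325955) = 1.035592
dt = 1.035592 - 0.864 = 0.171592

0.171592


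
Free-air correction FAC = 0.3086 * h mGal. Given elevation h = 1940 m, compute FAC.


FAC = 0.3086 * h
= 0.3086 * 1940
= 598.684 mGal

598.684


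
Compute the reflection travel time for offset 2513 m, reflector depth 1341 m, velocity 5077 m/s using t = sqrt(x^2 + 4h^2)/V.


x^2 + 4h^2 = 2513^2 + 4*1341^2 = 6315169 + 7193124 = 13508293
sqrt(13508293) = 3675.363
t = 3675.363 / 5077 = 0.7239 s

0.7239


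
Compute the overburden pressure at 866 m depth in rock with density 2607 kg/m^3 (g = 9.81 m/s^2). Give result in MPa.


P = rho * g * z / 1e6
= 2607 * 9.81 * 866 / 1e6
= 22147664.22 / 1e6
= 22.1477 MPa

22.1477


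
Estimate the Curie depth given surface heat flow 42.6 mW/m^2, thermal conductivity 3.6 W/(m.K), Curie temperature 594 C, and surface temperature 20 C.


T_Curie - T_surf = 594 - 20 = 574 C
Convert q to W/m^2: 42.6 mW/m^2 = 0.0426 W/m^2
d = 574 * 3.6 / 0.0426 = 48507.04 m

48507.04


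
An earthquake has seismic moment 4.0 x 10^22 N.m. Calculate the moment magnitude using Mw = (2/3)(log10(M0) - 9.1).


log10(M0) = log10(4.0 x 10^22) = 22.6021
Mw = 2/3 * (22.6021 - 9.1)
= 2/3 * 13.5021
= 9.0

9.0


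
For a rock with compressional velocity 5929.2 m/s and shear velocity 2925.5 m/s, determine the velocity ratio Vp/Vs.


Vp/Vs = 5929.2 / 2925.5
= 2.0267

2.0267


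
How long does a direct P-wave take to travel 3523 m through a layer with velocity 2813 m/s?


t = x / V
= 3523 / 2813
= 1.2524 s

1.2524


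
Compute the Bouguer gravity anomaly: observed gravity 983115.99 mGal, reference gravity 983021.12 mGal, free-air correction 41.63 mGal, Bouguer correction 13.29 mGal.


BA = g_obs - g_ref + FAC - BC
= 983115.99 - 983021.12 + 41.63 - 13.29
= 123.21 mGal

123.21


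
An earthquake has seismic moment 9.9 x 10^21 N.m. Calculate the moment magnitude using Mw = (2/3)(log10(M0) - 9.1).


log10(M0) = log10(9.9 x 10^21) = 21.9956
Mw = 2/3 * (21.9956 - 9.1)
= 2/3 * 12.8956
= 8.6

8.6


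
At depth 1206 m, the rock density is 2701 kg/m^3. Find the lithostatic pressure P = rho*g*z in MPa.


P = rho * g * z / 1e6
= 2701 * 9.81 * 1206 / 1e6
= 31955152.86 / 1e6
= 31.9552 MPa

31.9552


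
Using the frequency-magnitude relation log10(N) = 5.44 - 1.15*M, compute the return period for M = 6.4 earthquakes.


log10(N) = 5.44 - 1.15*6.4 = -1.92
N = 10^-1.92 = 0.012023
T = 1/N = 1/0.012023 = 83.1764 years

83.1764


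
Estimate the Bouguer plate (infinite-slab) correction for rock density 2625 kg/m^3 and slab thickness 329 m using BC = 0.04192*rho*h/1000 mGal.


BC = 0.04192 * rho * h / 1000
= 0.04192 * 2625 * 329 / 1000
= 36.2032 mGal

36.2032


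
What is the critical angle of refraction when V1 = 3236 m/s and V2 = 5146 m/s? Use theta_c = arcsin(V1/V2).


V1/V2 = 3236/5146 = 0.628838
theta_c = arcsin(0.628838) = 38.9644 degrees

38.9644


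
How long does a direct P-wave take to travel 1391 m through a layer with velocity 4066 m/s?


t = x / V
= 1391 / 4066
= 0.3421 s

0.3421


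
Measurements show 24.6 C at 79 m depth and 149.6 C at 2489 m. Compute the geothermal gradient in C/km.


dT = 149.6 - 24.6 = 125.0 C
dz = 2489 - 79 = 2410 m
gradient = dT/dz * 1000 = 125.0/2410 * 1000 = 51.8672 C/km

51.8672


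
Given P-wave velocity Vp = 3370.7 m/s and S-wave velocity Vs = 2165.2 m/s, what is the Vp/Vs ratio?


Vp/Vs = 3370.7 / 2165.2
= 1.5568

1.5568


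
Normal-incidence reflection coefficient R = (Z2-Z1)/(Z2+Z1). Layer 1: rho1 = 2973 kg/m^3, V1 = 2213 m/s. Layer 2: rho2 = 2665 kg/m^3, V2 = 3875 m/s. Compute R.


Z1 = 2973 * 2213 = 6579249
Z2 = 2665 * 3875 = 10326875
R = (10326875 - 6579249) / (10326875 + 6579249) = 3747626 / 16906124 = 0.2217

0.2217


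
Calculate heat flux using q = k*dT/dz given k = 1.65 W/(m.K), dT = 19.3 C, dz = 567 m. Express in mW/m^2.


q = k * dT / dz * 1000
= 1.65 * 19.3 / 567 * 1000
= 0.056164 * 1000
= 56.164 mW/m^2

56.164


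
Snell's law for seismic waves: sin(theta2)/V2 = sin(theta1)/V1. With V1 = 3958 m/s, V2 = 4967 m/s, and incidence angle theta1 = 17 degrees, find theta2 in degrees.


sin(theta1) = sin(17 deg) = 0.292372
sin(theta2) = V2/V1 * sin(theta1) = 4967/3958 * 0.292372 = 0.366905
theta2 = arcsin(0.366905) = 21.5249 degrees

21.5249


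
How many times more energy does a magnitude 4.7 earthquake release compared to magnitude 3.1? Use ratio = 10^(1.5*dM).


M2 - M1 = 4.7 - 3.1 = 1.6
1.5 * 1.6 = 2.4
ratio = 10^2.4 = 251.19

251.19


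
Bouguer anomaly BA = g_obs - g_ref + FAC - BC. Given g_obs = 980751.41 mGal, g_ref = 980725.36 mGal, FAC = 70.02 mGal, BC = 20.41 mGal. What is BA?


BA = g_obs - g_ref + FAC - BC
= 980751.41 - 980725.36 + 70.02 - 20.41
= 75.66 mGal

75.66


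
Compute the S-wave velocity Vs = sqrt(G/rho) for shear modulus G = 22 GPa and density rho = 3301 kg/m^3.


Convert G to Pa: G = 22e9 Pa
Compute G/rho = 22e9 / 3301 = 6664647.0766
Vs = sqrt(6664647.0766) = 2581.6 m/s

2581.6


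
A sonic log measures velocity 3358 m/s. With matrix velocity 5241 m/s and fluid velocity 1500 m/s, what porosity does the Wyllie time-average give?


1/V - 1/Vm = 1/3358 - 1/5241 = 0.00010699
1/Vf - 1/Vm = 1/1500 - 1/5241 = 0.00047586
phi = 0.00010699 / 0.00047586 = 0.2248

0.2248


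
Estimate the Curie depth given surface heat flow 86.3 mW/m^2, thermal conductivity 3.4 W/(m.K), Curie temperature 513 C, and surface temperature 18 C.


T_Curie - T_surf = 513 - 18 = 495 C
Convert q to W/m^2: 86.3 mW/m^2 = 0.0863 W/m^2
d = 495 * 3.4 / 0.0863 = 19501.74 m

19501.74


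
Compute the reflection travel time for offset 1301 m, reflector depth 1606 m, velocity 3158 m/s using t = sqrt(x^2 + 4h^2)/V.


x^2 + 4h^2 = 1301^2 + 4*1606^2 = 1692601 + 10316944 = 12009545
sqrt(12009545) = 3465.479
t = 3465.479 / 3158 = 1.0974 s

1.0974


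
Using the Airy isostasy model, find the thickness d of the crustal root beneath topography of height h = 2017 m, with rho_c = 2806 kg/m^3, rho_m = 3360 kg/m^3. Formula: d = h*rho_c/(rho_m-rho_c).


rho_m - rho_c = 3360 - 2806 = 554
d = 2017 * 2806 / 554
= 5659702 / 554
= 10216.07 m

10216.07


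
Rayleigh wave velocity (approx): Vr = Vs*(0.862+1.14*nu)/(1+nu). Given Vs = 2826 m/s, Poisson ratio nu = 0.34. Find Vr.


Numerator factor = 0.862 + 1.14*0.34 = 1.2496
Denominator = 1 + 0.34 = 1.34
Vr = 2826 * 1.2496 / 1.34 = 2635.35 m/s

2635.35


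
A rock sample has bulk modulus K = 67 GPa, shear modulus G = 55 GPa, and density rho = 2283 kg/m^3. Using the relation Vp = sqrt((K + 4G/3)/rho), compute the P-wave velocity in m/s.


First compute the effective modulus:
K + 4G/3 = 67e9 + 4*55e9/3 = 140333333333.33 Pa
Then divide by density:
140333333333.33 / 2283 = 61468827.5661 Pa/(kg/m^3)
Take the square root:
Vp = sqrt(61468827.5661) = 7840.21 m/s

7840.21


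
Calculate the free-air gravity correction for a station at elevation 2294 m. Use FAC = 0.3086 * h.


FAC = 0.3086 * h
= 0.3086 * 2294
= 707.9284 mGal

707.9284


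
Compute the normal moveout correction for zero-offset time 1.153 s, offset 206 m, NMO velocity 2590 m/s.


x/Vnmo = 206/2590 = 0.079537
(x/Vnmo)^2 = 0.006326
t0^2 = 1.329409
sqrt(1.329409 + 0.006326) = 1.15574
dt = 1.15574 - 1.153 = 0.00274

0.00274


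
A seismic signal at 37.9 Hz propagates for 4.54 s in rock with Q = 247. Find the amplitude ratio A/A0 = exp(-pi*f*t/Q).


pi*f*t/Q = pi*37.9*4.54/247 = 2.188507
A/A0 = exp(-2.188507) = 0.112084

0.112084


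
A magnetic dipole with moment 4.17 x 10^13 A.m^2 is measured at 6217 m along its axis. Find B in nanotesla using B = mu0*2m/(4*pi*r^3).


m = 4.17 x 10^13 = 41700000000000 A.m^2
2m = 83400000000000 A.m^2
r^3 = 6217^3 = 240293820313
B = (4pi*10^-7) * 83400000000000 / (4*pi * 240293820313) * 1e9
= 104803530.923755 / 3019621202393.39 * 1e9
= 34707.5093 nT

34707.5093


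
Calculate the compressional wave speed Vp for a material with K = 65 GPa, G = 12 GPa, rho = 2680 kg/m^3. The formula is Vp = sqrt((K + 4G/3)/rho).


First compute the effective modulus:
K + 4G/3 = 65e9 + 4*12e9/3 = 81000000000.0 Pa
Then divide by density:
81000000000.0 / 2680 = 30223880.597 Pa/(kg/m^3)
Take the square root:
Vp = sqrt(30223880.597) = 5497.62 m/s

5497.62


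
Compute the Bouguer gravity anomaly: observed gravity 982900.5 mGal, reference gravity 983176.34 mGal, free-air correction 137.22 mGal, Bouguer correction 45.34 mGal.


BA = g_obs - g_ref + FAC - BC
= 982900.5 - 983176.34 + 137.22 - 45.34
= -183.96 mGal

-183.96


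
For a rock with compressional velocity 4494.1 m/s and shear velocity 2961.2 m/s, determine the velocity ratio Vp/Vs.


Vp/Vs = 4494.1 / 2961.2
= 1.5177

1.5177


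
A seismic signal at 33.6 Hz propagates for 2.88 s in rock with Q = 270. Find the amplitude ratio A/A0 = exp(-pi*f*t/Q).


pi*f*t/Q = pi*33.6*2.88/270 = 1.125947
A/A0 = exp(-1.125947) = 0.324345

0.324345


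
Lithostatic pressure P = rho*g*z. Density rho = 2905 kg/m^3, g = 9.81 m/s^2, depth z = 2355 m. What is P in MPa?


P = rho * g * z / 1e6
= 2905 * 9.81 * 2355 / 1e6
= 67112907.75 / 1e6
= 67.1129 MPa

67.1129


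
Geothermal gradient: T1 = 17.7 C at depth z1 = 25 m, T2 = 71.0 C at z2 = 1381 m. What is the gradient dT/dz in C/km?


dT = 71.0 - 17.7 = 53.3 C
dz = 1381 - 25 = 1356 m
gradient = dT/dz * 1000 = 53.3/1356 * 1000 = 39.3068 C/km

39.3068


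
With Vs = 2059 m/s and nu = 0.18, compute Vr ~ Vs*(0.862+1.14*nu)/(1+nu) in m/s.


Numerator factor = 0.862 + 1.14*0.18 = 1.0672
Denominator = 1 + 0.18 = 1.18
Vr = 2059 * 1.0672 / 1.18 = 1862.17 m/s

1862.17


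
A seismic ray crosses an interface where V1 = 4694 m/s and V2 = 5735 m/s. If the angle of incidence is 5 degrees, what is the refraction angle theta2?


sin(theta1) = sin(5 deg) = 0.087156
sin(theta2) = V2/V1 * sin(theta1) = 5735/4694 * 0.087156 = 0.106484
theta2 = arcsin(0.106484) = 6.1127 degrees

6.1127


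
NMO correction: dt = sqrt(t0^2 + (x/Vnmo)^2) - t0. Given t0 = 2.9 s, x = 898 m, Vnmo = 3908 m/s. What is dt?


x/Vnmo = 898/3908 = 0.229785
(x/Vnmo)^2 = 0.052801
t0^2 = 8.41
sqrt(8.41 + 0.052801) = 2.909089
dt = 2.909089 - 2.9 = 0.009089

0.009089


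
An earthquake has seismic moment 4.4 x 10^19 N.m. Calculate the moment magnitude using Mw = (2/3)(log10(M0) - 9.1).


log10(M0) = log10(4.4 x 10^19) = 19.6435
Mw = 2/3 * (19.6435 - 9.1)
= 2/3 * 10.5435
= 7.03

7.03


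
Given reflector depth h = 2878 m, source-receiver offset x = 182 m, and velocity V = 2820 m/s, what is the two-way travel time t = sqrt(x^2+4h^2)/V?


x^2 + 4h^2 = 182^2 + 4*2878^2 = 33124 + 33131536 = 33164660
sqrt(33164660) = 5758.8766
t = 5758.8766 / 2820 = 2.0422 s

2.0422


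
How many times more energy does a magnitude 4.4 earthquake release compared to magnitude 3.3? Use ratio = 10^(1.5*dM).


M2 - M1 = 4.4 - 3.3 = 1.1
1.5 * 1.1 = 1.65
ratio = 10^1.65 = 44.67

44.67


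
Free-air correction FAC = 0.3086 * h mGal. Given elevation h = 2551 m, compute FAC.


FAC = 0.3086 * h
= 0.3086 * 2551
= 787.2386 mGal

787.2386


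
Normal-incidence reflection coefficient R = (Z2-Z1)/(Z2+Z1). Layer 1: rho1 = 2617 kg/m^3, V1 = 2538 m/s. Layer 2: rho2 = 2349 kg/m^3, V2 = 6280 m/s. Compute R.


Z1 = 2617 * 2538 = 6641946
Z2 = 2349 * 6280 = 14751720
R = (14751720 - 6641946) / (14751720 + 6641946) = 8109774 / 21393666 = 0.3791

0.3791


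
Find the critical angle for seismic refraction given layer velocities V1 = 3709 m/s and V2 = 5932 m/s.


V1/V2 = 3709/5932 = 0.625253
theta_c = arcsin(0.625253) = 38.7007 degrees

38.7007


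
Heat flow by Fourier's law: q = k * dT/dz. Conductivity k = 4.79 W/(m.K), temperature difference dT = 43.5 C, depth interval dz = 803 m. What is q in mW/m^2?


q = k * dT / dz * 1000
= 4.79 * 43.5 / 803 * 1000
= 0.259483 * 1000
= 259.4832 mW/m^2

259.4832


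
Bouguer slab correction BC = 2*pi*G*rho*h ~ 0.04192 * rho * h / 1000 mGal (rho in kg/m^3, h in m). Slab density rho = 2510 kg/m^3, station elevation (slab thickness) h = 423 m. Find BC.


BC = 0.04192 * rho * h / 1000
= 0.04192 * 2510 * 423 / 1000
= 44.5077 mGal

44.5077


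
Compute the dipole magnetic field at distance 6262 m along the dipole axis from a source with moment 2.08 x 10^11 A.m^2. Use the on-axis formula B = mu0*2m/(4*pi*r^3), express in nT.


m = 2.08 x 10^11 = 208000000000 A.m^2
2m = 416000000000 A.m^2
r^3 = 6262^3 = 245549576728
B = (4pi*10^-7) * 416000000000 / (4*pi * 245549576728) * 1e9
= 522761.017557 / 3085666985363.07 * 1e9
= 169.4159 nT

169.4159


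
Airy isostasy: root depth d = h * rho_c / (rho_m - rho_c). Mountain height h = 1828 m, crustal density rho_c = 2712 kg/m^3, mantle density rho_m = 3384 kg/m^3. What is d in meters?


rho_m - rho_c = 3384 - 2712 = 672
d = 1828 * 2712 / 672
= 4957536 / 672
= 7377.29 m

7377.29


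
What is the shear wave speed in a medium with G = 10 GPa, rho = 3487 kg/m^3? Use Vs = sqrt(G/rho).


Convert G to Pa: G = 10e9 Pa
Compute G/rho = 10e9 / 3487 = 2867794.6659
Vs = sqrt(2867794.6659) = 1693.46 m/s

1693.46


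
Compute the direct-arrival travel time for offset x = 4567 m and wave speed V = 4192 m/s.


t = x / V
= 4567 / 4192
= 1.0895 s

1.0895


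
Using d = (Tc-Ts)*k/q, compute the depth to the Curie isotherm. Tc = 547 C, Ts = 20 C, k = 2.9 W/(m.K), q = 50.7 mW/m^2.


T_Curie - T_surf = 547 - 20 = 527 C
Convert q to W/m^2: 50.7 mW/m^2 = 0.0507 W/m^2
d = 527 * 2.9 / 0.0507 = 30143.98 m

30143.98


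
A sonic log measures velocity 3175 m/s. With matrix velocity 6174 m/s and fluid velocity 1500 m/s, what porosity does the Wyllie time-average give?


1/V - 1/Vm = 1/3175 - 1/6174 = 0.00015299
1/Vf - 1/Vm = 1/1500 - 1/6174 = 0.0005047
phi = 0.00015299 / 0.0005047 = 0.3031

0.3031


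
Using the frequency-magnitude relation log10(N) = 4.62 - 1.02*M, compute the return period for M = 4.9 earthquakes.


log10(N) = 4.62 - 1.02*4.9 = -0.378
N = 10^-0.378 = 0.418794
T = 1/N = 1/0.418794 = 2.3878 years

2.3878


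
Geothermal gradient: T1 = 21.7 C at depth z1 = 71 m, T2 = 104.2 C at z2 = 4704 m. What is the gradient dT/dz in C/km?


dT = 104.2 - 21.7 = 82.5 C
dz = 4704 - 71 = 4633 m
gradient = dT/dz * 1000 = 82.5/4633 * 1000 = 17.807 C/km

17.807


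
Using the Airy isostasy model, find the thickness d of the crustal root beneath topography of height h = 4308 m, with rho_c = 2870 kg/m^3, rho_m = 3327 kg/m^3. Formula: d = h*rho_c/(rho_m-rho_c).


rho_m - rho_c = 3327 - 2870 = 457
d = 4308 * 2870 / 457
= 12363960 / 457
= 27054.62 m

27054.62


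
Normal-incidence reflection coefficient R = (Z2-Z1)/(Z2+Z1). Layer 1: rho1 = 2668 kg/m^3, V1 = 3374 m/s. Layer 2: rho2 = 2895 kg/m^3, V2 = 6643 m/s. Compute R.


Z1 = 2668 * 3374 = 9001832
Z2 = 2895 * 6643 = 19231485
R = (19231485 - 9001832) / (19231485 + 9001832) = 10229653 / 28233317 = 0.3623

0.3623


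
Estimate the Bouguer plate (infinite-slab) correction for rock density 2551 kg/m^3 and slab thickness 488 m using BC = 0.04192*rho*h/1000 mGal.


BC = 0.04192 * rho * h / 1000
= 0.04192 * 2551 * 488 / 1000
= 52.1857 mGal

52.1857


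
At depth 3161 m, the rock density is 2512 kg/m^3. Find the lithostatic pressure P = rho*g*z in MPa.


P = rho * g * z / 1e6
= 2512 * 9.81 * 3161 / 1e6
= 77895637.92 / 1e6
= 77.8956 MPa

77.8956


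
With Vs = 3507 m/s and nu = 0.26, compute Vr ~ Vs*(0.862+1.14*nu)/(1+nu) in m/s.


Numerator factor = 0.862 + 1.14*0.26 = 1.1584
Denominator = 1 + 0.26 = 1.26
Vr = 3507 * 1.1584 / 1.26 = 3224.21 m/s

3224.21


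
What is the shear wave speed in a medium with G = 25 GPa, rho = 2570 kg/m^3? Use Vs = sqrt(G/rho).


Convert G to Pa: G = 25e9 Pa
Compute G/rho = 25e9 / 2570 = 9727626.4591
Vs = sqrt(9727626.4591) = 3118.91 m/s

3118.91


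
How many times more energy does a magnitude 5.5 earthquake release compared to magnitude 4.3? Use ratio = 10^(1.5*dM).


M2 - M1 = 5.5 - 4.3 = 1.2
1.5 * 1.2 = 1.8
ratio = 10^1.8 = 63.1

63.1


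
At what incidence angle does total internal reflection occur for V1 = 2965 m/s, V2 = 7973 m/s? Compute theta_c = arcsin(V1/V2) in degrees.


V1/V2 = 2965/7973 = 0.37188
theta_c = arcsin(0.37188) = 21.8316 degrees

21.8316


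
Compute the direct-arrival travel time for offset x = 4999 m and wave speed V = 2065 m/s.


t = x / V
= 4999 / 2065
= 2.4208 s

2.4208


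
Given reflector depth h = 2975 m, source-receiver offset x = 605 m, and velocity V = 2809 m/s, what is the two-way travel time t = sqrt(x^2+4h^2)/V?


x^2 + 4h^2 = 605^2 + 4*2975^2 = 366025 + 35402500 = 35768525
sqrt(35768525) = 5980.6793
t = 5980.6793 / 2809 = 2.1291 s

2.1291


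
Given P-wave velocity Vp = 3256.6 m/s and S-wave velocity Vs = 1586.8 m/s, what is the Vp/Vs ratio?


Vp/Vs = 3256.6 / 1586.8
= 2.0523

2.0523


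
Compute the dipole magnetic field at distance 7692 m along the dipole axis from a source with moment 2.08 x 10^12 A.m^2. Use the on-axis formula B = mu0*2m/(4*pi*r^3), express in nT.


m = 2.08 x 10^12 = 2080000000000 A.m^2
2m = 4160000000000 A.m^2
r^3 = 7692^3 = 455111517888
B = (4pi*10^-7) * 4160000000000 / (4*pi * 455111517888) * 1e9
= 5227610.175573 / 5719100004644.16 * 1e9
= 914.0617 nT

914.0617


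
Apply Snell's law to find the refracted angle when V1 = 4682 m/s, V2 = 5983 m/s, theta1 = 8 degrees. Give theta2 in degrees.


sin(theta1) = sin(8 deg) = 0.139173
sin(theta2) = V2/V1 * sin(theta1) = 5983/4682 * 0.139173 = 0.177846
theta2 = arcsin(0.177846) = 10.2443 degrees

10.2443


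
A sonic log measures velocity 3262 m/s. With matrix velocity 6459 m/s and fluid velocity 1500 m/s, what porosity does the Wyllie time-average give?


1/V - 1/Vm = 1/3262 - 1/6459 = 0.00015174
1/Vf - 1/Vm = 1/1500 - 1/6459 = 0.00051184
phi = 0.00015174 / 0.00051184 = 0.2965

0.2965


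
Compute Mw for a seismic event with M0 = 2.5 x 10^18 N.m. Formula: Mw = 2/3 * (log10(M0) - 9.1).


log10(M0) = log10(2.5 x 10^18) = 18.3979
Mw = 2/3 * (18.3979 - 9.1)
= 2/3 * 9.2979
= 6.2

6.2


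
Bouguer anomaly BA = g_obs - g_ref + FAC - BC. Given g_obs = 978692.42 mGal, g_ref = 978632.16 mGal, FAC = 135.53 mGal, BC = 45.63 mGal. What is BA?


BA = g_obs - g_ref + FAC - BC
= 978692.42 - 978632.16 + 135.53 - 45.63
= 150.16 mGal

150.16


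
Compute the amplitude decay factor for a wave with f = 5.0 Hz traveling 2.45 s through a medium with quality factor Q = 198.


pi*f*t/Q = pi*5.0*2.45/198 = 0.194366
A/A0 = exp(-0.194366) = 0.823356

0.823356


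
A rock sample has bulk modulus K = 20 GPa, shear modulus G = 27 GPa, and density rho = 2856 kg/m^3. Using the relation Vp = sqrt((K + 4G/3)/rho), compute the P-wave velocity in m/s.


First compute the effective modulus:
K + 4G/3 = 20e9 + 4*27e9/3 = 56000000000.0 Pa
Then divide by density:
56000000000.0 / 2856 = 19607843.1373 Pa/(kg/m^3)
Take the square root:
Vp = sqrt(19607843.1373) = 4428.07 m/s

4428.07


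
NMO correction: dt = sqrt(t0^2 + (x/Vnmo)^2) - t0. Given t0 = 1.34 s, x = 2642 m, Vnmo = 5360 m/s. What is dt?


x/Vnmo = 2642/5360 = 0.49291
(x/Vnmo)^2 = 0.242961
t0^2 = 1.7956
sqrt(1.7956 + 0.242961) = 1.427782
dt = 1.427782 - 1.34 = 0.087782

0.087782


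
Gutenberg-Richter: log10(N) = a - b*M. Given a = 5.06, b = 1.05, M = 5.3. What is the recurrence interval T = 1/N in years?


log10(N) = 5.06 - 1.05*5.3 = -0.505
N = 10^-0.505 = 0.312608
T = 1/N = 1/0.312608 = 3.1989 years

3.1989


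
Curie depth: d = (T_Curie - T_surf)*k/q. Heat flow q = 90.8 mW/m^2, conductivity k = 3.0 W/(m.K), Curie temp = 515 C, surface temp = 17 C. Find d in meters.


T_Curie - T_surf = 515 - 17 = 498 C
Convert q to W/m^2: 90.8 mW/m^2 = 0.0908 W/m^2
d = 498 * 3.0 / 0.0908 = 16453.74 m

16453.74


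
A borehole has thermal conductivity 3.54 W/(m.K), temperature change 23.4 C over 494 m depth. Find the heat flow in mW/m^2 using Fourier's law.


q = k * dT / dz * 1000
= 3.54 * 23.4 / 494 * 1000
= 0.167684 * 1000
= 167.6842 mW/m^2

167.6842


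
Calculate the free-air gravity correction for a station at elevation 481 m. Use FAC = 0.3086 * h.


FAC = 0.3086 * h
= 0.3086 * 481
= 148.4366 mGal

148.4366


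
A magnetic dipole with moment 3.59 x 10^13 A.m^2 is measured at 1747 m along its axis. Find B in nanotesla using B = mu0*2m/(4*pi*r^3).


m = 3.59 x 10^13 = 35900000000000 A.m^2
2m = 71800000000000 A.m^2
r^3 = 1747^3 = 5331859723
B = (4pi*10^-7) * 71800000000000 / (4*pi * 5331859723) * 1e9
= 90226541.011099 / 67002125342.99 * 1e9
= 1346622.0743 nT

1346622.0743


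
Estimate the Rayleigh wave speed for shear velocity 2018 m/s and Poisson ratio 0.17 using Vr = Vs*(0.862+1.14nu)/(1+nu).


Numerator factor = 0.862 + 1.14*0.17 = 1.0558
Denominator = 1 + 0.17 = 1.17
Vr = 2018 * 1.0558 / 1.17 = 1821.03 m/s

1821.03


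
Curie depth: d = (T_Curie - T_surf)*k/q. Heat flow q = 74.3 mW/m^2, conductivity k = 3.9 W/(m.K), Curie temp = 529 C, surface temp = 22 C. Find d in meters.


T_Curie - T_surf = 529 - 22 = 507 C
Convert q to W/m^2: 74.3 mW/m^2 = 0.0743 W/m^2
d = 507 * 3.9 / 0.0743 = 26612.38 m

26612.38


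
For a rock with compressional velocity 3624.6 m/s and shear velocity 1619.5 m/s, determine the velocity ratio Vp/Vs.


Vp/Vs = 3624.6 / 1619.5
= 2.2381

2.2381


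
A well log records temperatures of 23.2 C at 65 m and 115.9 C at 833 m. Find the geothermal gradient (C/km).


dT = 115.9 - 23.2 = 92.7 C
dz = 833 - 65 = 768 m
gradient = dT/dz * 1000 = 92.7/768 * 1000 = 120.7031 C/km

120.7031


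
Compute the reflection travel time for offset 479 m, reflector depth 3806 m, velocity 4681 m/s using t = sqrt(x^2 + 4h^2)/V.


x^2 + 4h^2 = 479^2 + 4*3806^2 = 229441 + 57942544 = 58171985
sqrt(58171985) = 7627.0561
t = 7627.0561 / 4681 = 1.6294 s

1.6294


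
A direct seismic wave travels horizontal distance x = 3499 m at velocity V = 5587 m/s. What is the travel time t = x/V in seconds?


t = x / V
= 3499 / 5587
= 0.6263 s

0.6263


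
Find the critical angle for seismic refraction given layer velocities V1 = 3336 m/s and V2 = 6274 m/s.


V1/V2 = 3336/6274 = 0.531718
theta_c = arcsin(0.531718) = 32.1216 degrees

32.1216


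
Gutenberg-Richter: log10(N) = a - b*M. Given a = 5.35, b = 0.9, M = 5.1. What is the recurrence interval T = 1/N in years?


log10(N) = 5.35 - 0.9*5.1 = 0.76
N = 10^0.76 = 5.754399
T = 1/N = 1/5.754399 = 0.1738 years

0.1738


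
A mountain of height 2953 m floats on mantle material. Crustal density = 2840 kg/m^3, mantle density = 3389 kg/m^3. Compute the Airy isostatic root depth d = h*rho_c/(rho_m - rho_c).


rho_m - rho_c = 3389 - 2840 = 549
d = 2953 * 2840 / 549
= 8386520 / 549
= 15275.99 m

15275.99


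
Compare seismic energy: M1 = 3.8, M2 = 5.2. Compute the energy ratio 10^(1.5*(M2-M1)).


M2 - M1 = 5.2 - 3.8 = 1.4
1.5 * 1.4 = 2.1
ratio = 10^2.1 = 125.89

125.89


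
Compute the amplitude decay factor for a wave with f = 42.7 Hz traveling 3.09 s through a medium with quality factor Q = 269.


pi*f*t/Q = pi*42.7*3.09/269 = 1.540934
A/A0 = exp(-1.540934) = 0.214181

0.214181


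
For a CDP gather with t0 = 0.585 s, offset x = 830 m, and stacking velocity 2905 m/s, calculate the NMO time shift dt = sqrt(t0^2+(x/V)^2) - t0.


x/Vnmo = 830/2905 = 0.285714
(x/Vnmo)^2 = 0.081633
t0^2 = 0.342225
sqrt(0.342225 + 0.081633) = 0.651044
dt = 0.651044 - 0.585 = 0.066044

0.066044


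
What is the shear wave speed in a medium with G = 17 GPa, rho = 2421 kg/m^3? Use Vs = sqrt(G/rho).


Convert G to Pa: G = 17e9 Pa
Compute G/rho = 17e9 / 2421 = 7021891.7803
Vs = sqrt(7021891.7803) = 2649.89 m/s

2649.89


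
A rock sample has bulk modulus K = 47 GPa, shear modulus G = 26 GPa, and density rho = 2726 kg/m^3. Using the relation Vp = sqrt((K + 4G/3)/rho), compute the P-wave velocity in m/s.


First compute the effective modulus:
K + 4G/3 = 47e9 + 4*26e9/3 = 81666666666.67 Pa
Then divide by density:
81666666666.67 / 2726 = 29958425.0428 Pa/(kg/m^3)
Take the square root:
Vp = sqrt(29958425.0428) = 5473.43 m/s

5473.43


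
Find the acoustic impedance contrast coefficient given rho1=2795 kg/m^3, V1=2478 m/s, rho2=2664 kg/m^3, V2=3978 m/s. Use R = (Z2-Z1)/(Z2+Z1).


Z1 = 2795 * 2478 = 6926010
Z2 = 2664 * 3978 = 10597392
R = (10597392 - 6926010) / (10597392 + 6926010) = 3671382 / 17523402 = 0.2095

0.2095


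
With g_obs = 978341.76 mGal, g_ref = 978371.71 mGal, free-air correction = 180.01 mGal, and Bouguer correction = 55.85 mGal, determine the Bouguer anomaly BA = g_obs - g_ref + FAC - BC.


BA = g_obs - g_ref + FAC - BC
= 978341.76 - 978371.71 + 180.01 - 55.85
= 94.21 mGal

94.21


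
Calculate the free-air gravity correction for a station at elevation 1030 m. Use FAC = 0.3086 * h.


FAC = 0.3086 * h
= 0.3086 * 1030
= 317.858 mGal

317.858


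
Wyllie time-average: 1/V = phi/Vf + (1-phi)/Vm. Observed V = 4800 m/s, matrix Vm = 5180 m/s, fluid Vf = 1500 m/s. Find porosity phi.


1/V - 1/Vm = 1/4800 - 1/5180 = 1.528e-05
1/Vf - 1/Vm = 1/1500 - 1/5180 = 0.00047362
phi = 1.528e-05 / 0.00047362 = 0.0323

0.0323


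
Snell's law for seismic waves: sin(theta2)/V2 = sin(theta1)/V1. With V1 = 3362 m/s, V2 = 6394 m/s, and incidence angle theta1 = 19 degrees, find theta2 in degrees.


sin(theta1) = sin(19 deg) = 0.325568
sin(theta2) = V2/V1 * sin(theta1) = 6394/3362 * 0.325568 = 0.61918
theta2 = arcsin(0.61918) = 38.2563 degrees

38.2563


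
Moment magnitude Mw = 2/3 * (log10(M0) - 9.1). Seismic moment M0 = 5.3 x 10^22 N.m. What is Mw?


log10(M0) = log10(5.3 x 10^22) = 22.7243
Mw = 2/3 * (22.7243 - 9.1)
= 2/3 * 13.6243
= 9.08

9.08


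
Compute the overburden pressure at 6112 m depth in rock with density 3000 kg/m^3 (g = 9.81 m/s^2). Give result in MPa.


P = rho * g * z / 1e6
= 3000 * 9.81 * 6112 / 1e6
= 179876160.0 / 1e6
= 179.8762 MPa

179.8762


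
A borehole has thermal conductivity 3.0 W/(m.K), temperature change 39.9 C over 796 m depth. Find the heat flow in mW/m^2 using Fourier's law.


q = k * dT / dz * 1000
= 3.0 * 39.9 / 796 * 1000
= 0.150377 * 1000
= 150.3769 mW/m^2

150.3769


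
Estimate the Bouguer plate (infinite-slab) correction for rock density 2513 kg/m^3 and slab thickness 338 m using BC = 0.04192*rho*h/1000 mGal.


BC = 0.04192 * rho * h / 1000
= 0.04192 * 2513 * 338 / 1000
= 35.6066 mGal

35.6066


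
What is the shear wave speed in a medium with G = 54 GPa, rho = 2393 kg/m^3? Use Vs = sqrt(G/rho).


Convert G to Pa: G = 54e9 Pa
Compute G/rho = 54e9 / 2393 = 22565816.9662
Vs = sqrt(22565816.9662) = 4750.35 m/s

4750.35


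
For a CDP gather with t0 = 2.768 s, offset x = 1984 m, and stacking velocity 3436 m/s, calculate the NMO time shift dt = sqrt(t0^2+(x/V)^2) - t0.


x/Vnmo = 1984/3436 = 0.577416
(x/Vnmo)^2 = 0.333409
t0^2 = 7.661824
sqrt(7.661824 + 0.333409) = 2.827584
dt = 2.827584 - 2.768 = 0.059584

0.059584


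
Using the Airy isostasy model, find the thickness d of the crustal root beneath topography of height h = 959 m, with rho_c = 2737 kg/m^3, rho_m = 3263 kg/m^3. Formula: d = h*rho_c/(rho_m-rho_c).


rho_m - rho_c = 3263 - 2737 = 526
d = 959 * 2737 / 526
= 2624783 / 526
= 4990.08 m

4990.08


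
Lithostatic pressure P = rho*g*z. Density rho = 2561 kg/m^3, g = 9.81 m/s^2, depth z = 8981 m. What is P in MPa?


P = rho * g * z / 1e6
= 2561 * 9.81 * 8981 / 1e6
= 225633345.21 / 1e6
= 225.6333 MPa

225.6333


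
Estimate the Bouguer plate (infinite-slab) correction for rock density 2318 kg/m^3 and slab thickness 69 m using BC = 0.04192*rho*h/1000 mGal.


BC = 0.04192 * rho * h / 1000
= 0.04192 * 2318 * 69 / 1000
= 6.7048 mGal

6.7048


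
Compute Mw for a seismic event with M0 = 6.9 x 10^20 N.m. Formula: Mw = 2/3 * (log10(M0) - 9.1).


log10(M0) = log10(6.9 x 10^20) = 20.8388
Mw = 2/3 * (20.8388 - 9.1)
= 2/3 * 11.7388
= 7.83

7.83


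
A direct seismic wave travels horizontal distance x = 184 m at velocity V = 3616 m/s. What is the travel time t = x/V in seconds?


t = x / V
= 184 / 3616
= 0.0509 s

0.0509


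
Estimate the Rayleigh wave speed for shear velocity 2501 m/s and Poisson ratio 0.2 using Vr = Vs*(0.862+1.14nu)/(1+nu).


Numerator factor = 0.862 + 1.14*0.2 = 1.09
Denominator = 1 + 0.2 = 1.2
Vr = 2501 * 1.09 / 1.2 = 2271.74 m/s

2271.74


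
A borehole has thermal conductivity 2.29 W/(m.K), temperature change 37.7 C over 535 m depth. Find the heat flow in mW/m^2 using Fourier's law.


q = k * dT / dz * 1000
= 2.29 * 37.7 / 535 * 1000
= 0.16137 * 1000
= 161.3701 mW/m^2

161.3701


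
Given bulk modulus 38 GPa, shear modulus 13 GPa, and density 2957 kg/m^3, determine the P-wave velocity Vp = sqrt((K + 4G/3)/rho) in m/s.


First compute the effective modulus:
K + 4G/3 = 38e9 + 4*13e9/3 = 55333333333.33 Pa
Then divide by density:
55333333333.33 / 2957 = 18712659.2267 Pa/(kg/m^3)
Take the square root:
Vp = sqrt(18712659.2267) = 4325.81 m/s

4325.81


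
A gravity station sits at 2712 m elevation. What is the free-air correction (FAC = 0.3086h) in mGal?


FAC = 0.3086 * h
= 0.3086 * 2712
= 836.9232 mGal

836.9232


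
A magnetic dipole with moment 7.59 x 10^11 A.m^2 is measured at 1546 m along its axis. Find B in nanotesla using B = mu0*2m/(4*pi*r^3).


m = 7.59 x 10^11 = 759000000000 A.m^2
2m = 1518000000000 A.m^2
r^3 = 1546^3 = 3695119336
B = (4pi*10^-7) * 1518000000000 / (4*pi * 3695119336) * 1e9
= 1907575.05926 / 46434239040.46 * 1e9
= 41081.2172 nT

41081.2172


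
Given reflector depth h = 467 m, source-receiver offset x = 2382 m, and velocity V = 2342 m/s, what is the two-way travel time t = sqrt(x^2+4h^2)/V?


x^2 + 4h^2 = 2382^2 + 4*467^2 = 5673924 + 872356 = 6546280
sqrt(6546280) = 2558.5699
t = 2558.5699 / 2342 = 1.0925 s

1.0925


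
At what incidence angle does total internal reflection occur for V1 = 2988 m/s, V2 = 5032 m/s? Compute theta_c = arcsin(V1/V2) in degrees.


V1/V2 = 2988/5032 = 0.5938
theta_c = arcsin(0.5938) = 36.4271 degrees

36.4271
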